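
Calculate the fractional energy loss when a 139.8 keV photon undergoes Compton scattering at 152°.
0.3400 (or 34.00%)

Calculate initial and final photon energies:

Initial: E₀ = 139.8 keV → λ₀ = 8.8687 pm
Compton shift: Δλ = 4.5686 pm
Final wavelength: λ' = 13.4373 pm
Final energy: E' = 92.2687 keV

Fractional energy loss:
(E₀ - E')/E₀ = (139.8000 - 92.2687)/139.8000
= 47.5313/139.8000
= 0.3400
= 34.00%

(Intermediate values are shown rounded; full precision is carried through to the final answer.)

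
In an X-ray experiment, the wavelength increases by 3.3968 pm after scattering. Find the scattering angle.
113.58°

From the Compton formula Δλ = λ_C(1 - cos θ), we can solve for θ:

cos θ = 1 - Δλ/λ_C

Given:
- Δλ = 3.3968 pm
- λ_C = h/(m_e·c) ≈ 2.42631024 pm

cos θ = 1 - 3.3968/2.42631024
cos θ = 1 - 1.399986
cos θ = -0.399986

θ = arccos(-0.399986)
θ = 113.58°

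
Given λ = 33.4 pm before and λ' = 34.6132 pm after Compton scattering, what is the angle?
60.00°

First find the wavelength shift:
Δλ = λ' - λ = 34.6132 - 33.4 = 1.2132 pm

Using Δλ = λ_C(1 - cos θ), with λ_C = h/(m_e·c) ≈ 2.42631024 pm:
cos θ = 1 - Δλ/λ_C
cos θ = 1 - 1.2132/2.42631024
cos θ = 0.499982

θ = arccos(0.499982)
θ = 60.00°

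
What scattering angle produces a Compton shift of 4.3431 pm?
142.19°

From the Compton formula Δλ = λ_C(1 - cos θ), we can solve for θ:

cos θ = 1 - Δλ/λ_C

Given:
- Δλ = 4.3431 pm
- λ_C = h/(m_e·c) ≈ 2.42631024 pm

cos θ = 1 - 4.3431/2.42631024
cos θ = 1 - 1.790002
cos θ = -0.790002

θ = arccos(-0.790002)
θ = 142.19°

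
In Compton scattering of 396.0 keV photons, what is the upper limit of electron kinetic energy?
240.7001 keV

Maximum energy transfer occurs at θ = 180° (backscattering).

Initial photon: E₀ = 396.0 keV → λ₀ = 3.1309 pm

Maximum Compton shift (at 180°):
Δλ_max = 2λ_C = 2 × 2.4263 = 4.8526 pm

Final wavelength:
λ' = 3.1309 + 4.8526 = 7.9835 pm

Minimum photon energy (maximum energy to electron):
E'_min = hc/λ' = 155.2999 keV

Maximum electron kinetic energy:
K_max = E₀ - E'_min = 396.0000 - 155.2999 = 240.7001 keV

(Intermediate values are shown rounded; full precision is carried through to the final answer.)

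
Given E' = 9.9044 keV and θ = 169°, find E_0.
10.3000 keV

Convert final energy to wavelength (hc ≈ 1239.842 keV·pm):
λ' = hc/E' = 1239.842 / 9.9044 = 125.1809 pm

Calculate the Compton shift:
Δλ = λ_C(1 - cos(169°))
Δλ = 2.4263 × (1 - cos(169°))
Δλ = 4.8080 pm

Initial wavelength:
λ = λ' - Δλ = 125.1809 - 4.8080 = 120.3729 pm

Initial energy:
E = hc/λ = 1239.842 / 120.3729 = 10.3000 keV

(Intermediate values are shown rounded; full precision is carried through to the final answer.)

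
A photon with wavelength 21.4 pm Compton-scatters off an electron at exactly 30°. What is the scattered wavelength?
21.7251 pm

Using the Compton formula: λ' = λ + λ_C(1 − cos θ)

For θ = 30°, cos θ = √3/2 (exact) ≈ 0.8660, so:
1 − cos 30° = 1 − (√3/2) ≈ 0.1340

Δλ = λ_C × 0.1340 = 2.4263 × 0.1340 = 0.3251 pm

λ' = 21.4 + 0.3251 = 21.7251 pm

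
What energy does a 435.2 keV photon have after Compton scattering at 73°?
271.5482 keV

First convert energy to wavelength:
λ = hc/E, with hc ≈ 1239.842 keV·pm (i.e. 1239.842 eV·nm)

For E = 435.2 keV = 435200 eV:
λ = 1239.842 keV·pm / 435.2 keV
λ = 2.8489 pm

Calculate the Compton shift:
Δλ = λ_C(1 - cos(73°)) = 2.4263 × 0.7076
Δλ = 1.7169 pm

Final wavelength:
λ' = 2.8489 + 1.7169 = 4.5658 pm

Final energy:
E' = hc/λ' = 1239.842 / 4.5658 = 271.5482 keV

(Intermediate values are shown rounded; full precision is carried through to the final answer.)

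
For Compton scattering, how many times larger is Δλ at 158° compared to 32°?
158° produces the larger shift by a factor of 12.683

Calculate both shifts using Δλ = λ_C(1 - cos θ):

For θ₁ = 32°:
Δλ₁ = 2.4263 × (1 - cos(32°))
Δλ₁ = 2.4263 × 0.1520
Δλ₁ = 0.3687 pm

For θ₂ = 158°:
Δλ₂ = 2.4263 × (1 - cos(158°))
Δλ₂ = 2.4263 × 1.9272
Δλ₂ = 4.6759 pm

The 158° angle produces the larger shift.
Ratio: 4.6759/0.3687 = 12.683

(Intermediate values are shown rounded; full precision is carried through to the final answer.)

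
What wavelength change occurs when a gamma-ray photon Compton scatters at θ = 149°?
4.5061 pm

Using the Compton scattering formula:
Δλ = λ_C(1 - cos θ)

where λ_C = h/(m_e·c) ≈ 2.4263 pm is the Compton wavelength of an electron.

For θ = 149°:
cos(149°) = -0.8572
1 - cos(149°) = 1.8572

Δλ = 2.4263 × 1.8572
Δλ = 4.5061 pm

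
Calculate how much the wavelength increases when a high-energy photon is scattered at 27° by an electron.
0.2645 pm

Using the Compton scattering formula:
Δλ = λ_C(1 - cos θ)

where λ_C = h/(m_e·c) ≈ 2.4263 pm is the Compton wavelength of an electron.

For θ = 27°:
cos(27°) = 0.8910
1 - cos(27°) = 0.1090

Δλ = 2.4263 × 0.1090
Δλ = 0.2645 pm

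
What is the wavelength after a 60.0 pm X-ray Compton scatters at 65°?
61.4009 pm

Using the Compton scattering formula:
λ' = λ + Δλ = λ + λ_C(1 - cos θ)

Given:
- Initial wavelength λ = 60.0 pm
- Scattering angle θ = 65°
- Compton wavelength λ_C ≈ 2.4263 pm

Calculate the shift:
Δλ = 2.4263 × (1 - cos(65°))
Δλ = 2.4263 × 0.5774
Δλ = 1.4009 pm

Final wavelength:
λ' = 60.0 + 1.4009 = 61.4009 pm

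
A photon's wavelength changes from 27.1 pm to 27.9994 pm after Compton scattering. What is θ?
51.00°

First find the wavelength shift:
Δλ = λ' - λ = 27.9994 - 27.1 = 0.8994 pm

Using Δλ = λ_C(1 - cos θ), with λ_C = h/(m_e·c) ≈ 2.42631024 pm:
cos θ = 1 - Δλ/λ_C
cos θ = 1 - 0.8994/2.42631024
cos θ = 0.629314

θ = arccos(0.629314)
θ = 51.00°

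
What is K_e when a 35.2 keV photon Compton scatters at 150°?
4.0093 keV

By energy conservation: K_e = E_initial - E_final

First find the scattered photon energy:
Initial wavelength: λ = hc/E = 35.2228 pm
Compton shift: Δλ = λ_C(1 - cos(150°)) = 4.5276 pm
Final wavelength: λ' = 35.2228 + 4.5276 = 39.7503 pm
Final photon energy: E' = hc/λ' = 31.1907 keV

Electron kinetic energy:
K_e = E - E' = 35.2000 - 31.1907 = 4.0093 keV

(Intermediate values are shown rounded; full precision is carried through to the final answer.)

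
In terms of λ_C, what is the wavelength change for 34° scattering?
0.1710 λ_C

The Compton shift formula is:
Δλ = λ_C(1 - cos θ)

Dividing both sides by λ_C:
Δλ/λ_C = 1 - cos θ

For θ = 34°:
Δλ/λ_C = 1 - cos(34°)
Δλ/λ_C = 1 - 0.8290
Δλ/λ_C = 0.1710

This means the shift is 0.1710 × λ_C = 0.4148 pm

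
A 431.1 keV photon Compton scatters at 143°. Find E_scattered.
171.2479 keV

First convert energy to wavelength:
λ = hc/E, with hc ≈ 1239.842 keV·pm (i.e. 1239.842 eV·nm)

For E = 431.1 keV = 431100 eV:
λ = 1239.842 keV·pm / 431.1 keV
λ = 2.8760 pm

Calculate the Compton shift:
Δλ = λ_C(1 - cos(143°)) = 2.4263 × 1.7986
Δλ = 4.3640 pm

Final wavelength:
λ' = 2.8760 + 4.3640 = 7.2400 pm

Final energy:
E' = hc/λ' = 1239.842 / 7.2400 = 171.2479 keV

(Intermediate values are shown rounded; full precision is carried through to the final answer.)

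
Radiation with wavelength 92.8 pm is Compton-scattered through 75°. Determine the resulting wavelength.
94.5983 pm

Using the Compton scattering formula:
λ' = λ + Δλ = λ + λ_C(1 - cos θ)

Given:
- Initial wavelength λ = 92.8 pm
- Scattering angle θ = 75°
- Compton wavelength λ_C ≈ 2.4263 pm

Calculate the shift:
Δλ = 2.4263 × (1 - cos(75°))
Δλ = 2.4263 × 0.7412
Δλ = 1.7983 pm

Final wavelength:
λ' = 92.8 + 1.7983 = 94.5983 pm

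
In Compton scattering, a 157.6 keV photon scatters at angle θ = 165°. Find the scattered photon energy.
98.1123 keV

First convert energy to wavelength:
λ = hc/E, with hc ≈ 1239.842 keV·pm (i.e. 1239.842 eV·nm)

For E = 157.6 keV = 157600 eV:
λ = 1239.842 keV·pm / 157.6 keV
λ = 7.8670 pm

Calculate the Compton shift:
Δλ = λ_C(1 - cos(165°)) = 2.4263 × 1.9659
Δλ = 4.7699 pm

Final wavelength:
λ' = 7.8670 + 4.7699 = 12.6370 pm

Final energy:
E' = hc/λ' = 1239.842 / 12.6370 = 98.1123 keV

(Intermediate values are shown rounded; full precision is carried through to the final answer.)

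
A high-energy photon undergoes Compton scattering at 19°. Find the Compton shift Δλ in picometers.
0.1322 pm

Using the Compton scattering formula:
Δλ = λ_C(1 - cos θ)

where λ_C = h/(m_e·c) ≈ 2.4263 pm is the Compton wavelength of an electron.

For θ = 19°:
cos(19°) = 0.9455
1 - cos(19°) = 0.0545

Δλ = 2.4263 × 0.0545
Δλ = 0.1322 pm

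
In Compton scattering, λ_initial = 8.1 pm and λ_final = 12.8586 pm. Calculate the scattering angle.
164.00°

First find the wavelength shift:
Δλ = λ' - λ = 12.8586 - 8.1 = 4.7586 pm

Using Δλ = λ_C(1 - cos θ), with λ_C = h/(m_e·c) ≈ 2.42631024 pm:
cos θ = 1 - Δλ/λ_C
cos θ = 1 - 4.7586/2.42631024
cos θ = -0.961250

θ = arccos(-0.961250)
θ = 164.00°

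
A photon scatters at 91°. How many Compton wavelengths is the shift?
1.0175 λ_C

The Compton shift formula is:
Δλ = λ_C(1 - cos θ)

Dividing both sides by λ_C:
Δλ/λ_C = 1 - cos θ

For θ = 91°:
Δλ/λ_C = 1 - cos(91°)
Δλ/λ_C = 1 - -0.0175
Δλ/λ_C = 1.0175

This means the shift is 1.0175 × λ_C = 2.4687 pm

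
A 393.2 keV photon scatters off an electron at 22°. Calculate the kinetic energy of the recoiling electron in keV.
20.8621 keV

By energy conservation: K_e = E_initial - E_final

First find the scattered photon energy:
Initial wavelength: λ = hc/E = 3.1532 pm
Compton shift: Δλ = λ_C(1 - cos(22°)) = 0.1767 pm
Final wavelength: λ' = 3.1532 + 0.1767 = 3.3299 pm
Final photon energy: E' = hc/λ' = 372.3379 keV

Electron kinetic energy:
K_e = E - E' = 393.2000 - 372.3379 = 20.8621 keV

(Intermediate values are shown rounded; full precision is carried through to the final answer.)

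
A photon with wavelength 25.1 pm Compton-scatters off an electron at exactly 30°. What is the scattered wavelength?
25.4251 pm

Using the Compton formula: λ' = λ + λ_C(1 − cos θ)

For θ = 30°, cos θ = √3/2 (exact) ≈ 0.8660, so:
1 − cos 30° = 1 − (√3/2) ≈ 0.1340

Δλ = λ_C × 0.1340 = 2.4263 × 0.1340 = 0.3251 pm

λ' = 25.1 + 0.3251 = 25.4251 pm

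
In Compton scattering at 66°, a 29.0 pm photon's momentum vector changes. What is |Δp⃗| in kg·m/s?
2.4317e-23 kg·m/s

Photon momentum magnitude is p = h/λ.

Initial momentum:
p₀ = h/λ = 6.6261e-34/2.9000e-11 = 2.2849e-23 kg·m/s

After scattering:
λ' = λ + Δλ = 29.0 + 1.4394 = 30.4394 pm
p' = h/λ' = 6.6261e-34/3.0439e-11 = 2.1768e-23 kg·m/s

Momentum is a vector; the scattered photon's direction makes angle θ = 66° with the incident direction. The magnitude of the vector change Δp⃗ = p⃗₀ − p⃗' is found from the law of cosines:
|Δp⃗|² = p₀² + p'² − 2p₀p'cos θ
|Δp⃗|² = (2.2849e-23)² + (2.1768e-23)² − 2·2.2849e-23·2.1768e-23·cos(66°)
|Δp⃗| = 2.4317e-23 kg·m/s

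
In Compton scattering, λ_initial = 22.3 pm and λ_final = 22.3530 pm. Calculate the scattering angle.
12.00°

First find the wavelength shift:
Δλ = λ' - λ = 22.3530 - 22.3 = 0.0530 pm

Using Δλ = λ_C(1 - cos θ), with λ_C = h/(m_e·c) ≈ 2.42631024 pm:
cos θ = 1 - Δλ/λ_C
cos θ = 1 - 0.0530/2.42631024
cos θ = 0.978156

θ = arccos(0.978156)
θ = 12.00°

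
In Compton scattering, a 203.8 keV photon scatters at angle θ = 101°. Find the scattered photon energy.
138.1764 keV

First convert energy to wavelength:
λ = hc/E, with hc ≈ 1239.842 keV·pm (i.e. 1239.842 eV·nm)

For E = 203.8 keV = 203800 eV:
λ = 1239.842 keV·pm / 203.8 keV
λ = 6.0836 pm

Calculate the Compton shift:
Δλ = λ_C(1 - cos(101°)) = 2.4263 × 1.1908
Δλ = 2.8893 pm

Final wavelength:
λ' = 6.0836 + 2.8893 = 8.9729 pm

Final energy:
E' = hc/λ' = 1239.842 / 8.9729 = 138.1764 keV

(Intermediate values are shown rounded; full precision is carried through to the final answer.)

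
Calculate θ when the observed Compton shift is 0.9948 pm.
53.84°

From the Compton formula Δλ = λ_C(1 - cos θ), we can solve for θ:

cos θ = 1 - Δλ/λ_C

Given:
- Δλ = 0.9948 pm
- λ_C = h/(m_e·c) ≈ 2.42631024 pm

cos θ = 1 - 0.9948/2.42631024
cos θ = 1 - 0.410005
cos θ = 0.589995

θ = arccos(0.589995)
θ = 53.84°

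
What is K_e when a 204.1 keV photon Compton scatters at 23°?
6.2810 keV

By energy conservation: K_e = E_initial - E_final

First find the scattered photon energy:
Initial wavelength: λ = hc/E = 6.0747 pm
Compton shift: Δλ = λ_C(1 - cos(23°)) = 0.1929 pm
Final wavelength: λ' = 6.0747 + 0.1929 = 6.2676 pm
Final photon energy: E' = hc/λ' = 197.8190 keV

Electron kinetic energy:
K_e = E - E' = 204.1000 - 197.8190 = 6.2810 keV

(Intermediate values are shown rounded; full precision is carried through to the final answer.)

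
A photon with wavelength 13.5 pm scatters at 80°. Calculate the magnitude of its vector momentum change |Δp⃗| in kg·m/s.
5.9219e-23 kg·m/s

Photon momentum magnitude is p = h/λ.

Initial momentum:
p₀ = h/λ = 6.6261e-34/1.3500e-11 = 4.9082e-23 kg·m/s

After scattering:
λ' = λ + Δλ = 13.5 + 2.0050 = 15.5050 pm
p' = h/λ' = 6.6261e-34/1.5505e-11 = 4.2735e-23 kg·m/s

Momentum is a vector; the scattered photon's direction makes angle θ = 80° with the incident direction. The magnitude of the vector change Δp⃗ = p⃗₀ − p⃗' is found from the law of cosines:
|Δp⃗|² = p₀² + p'² − 2p₀p'cos θ
|Δp⃗|² = (4.9082e-23)² + (4.2735e-23)² − 2·4.9082e-23·4.2735e-23·cos(80°)
|Δp⃗| = 5.9219e-23 kg·m/s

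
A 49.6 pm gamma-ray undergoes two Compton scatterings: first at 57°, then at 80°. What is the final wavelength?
52.7098 pm

Apply Compton shift twice:

First scattering at θ₁ = 57°:
Δλ₁ = λ_C(1 - cos(57°))
Δλ₁ = 2.4263 × 0.4554
Δλ₁ = 1.1048 pm

After first scattering:
λ₁ = 49.6 + 1.1048 = 50.7048 pm

Second scattering at θ₂ = 80°:
Δλ₂ = λ_C(1 - cos(80°))
Δλ₂ = 2.4263 × 0.8264
Δλ₂ = 2.0050 pm

Final wavelength:
λ₂ = 50.7048 + 2.0050 = 52.7098 pm

Total shift: Δλ_total = 1.1048 + 2.0050 = 3.1098 pm

(Intermediate values are shown rounded; full precision is carried through to the final answer.)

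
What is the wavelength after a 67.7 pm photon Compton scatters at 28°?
67.9840 pm

Using the Compton scattering formula:
λ' = λ + Δλ = λ + λ_C(1 - cos θ)

Given:
- Initial wavelength λ = 67.7 pm
- Scattering angle θ = 28°
- Compton wavelength λ_C ≈ 2.4263 pm

Calculate the shift:
Δλ = 2.4263 × (1 - cos(28°))
Δλ = 2.4263 × 0.1171
Δλ = 0.2840 pm

Final wavelength:
λ' = 67.7 + 0.2840 = 67.9840 pm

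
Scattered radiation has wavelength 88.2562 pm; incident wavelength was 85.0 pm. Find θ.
110.00°

First find the wavelength shift:
Δλ = λ' - λ = 88.2562 - 85.0 = 3.2562 pm

Using Δλ = λ_C(1 - cos θ), with λ_C = h/(m_e·c) ≈ 2.42631024 pm:
cos θ = 1 - Δλ/λ_C
cos θ = 1 - 3.2562/2.42631024
cos θ = -0.342038

θ = arccos(-0.342038)
θ = 110.00°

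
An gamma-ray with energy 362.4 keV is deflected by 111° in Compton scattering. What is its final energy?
184.5822 keV

First convert energy to wavelength:
λ = hc/E, with hc ≈ 1239.842 keV·pm (i.e. 1239.842 eV·nm)

For E = 362.4 keV = 362400 eV:
λ = 1239.842 keV·pm / 362.4 keV
λ = 3.4212 pm

Calculate the Compton shift:
Δλ = λ_C(1 - cos(111°)) = 2.4263 × 1.3584
Δλ = 3.2958 pm

Final wavelength:
λ' = 3.4212 + 3.2958 = 6.7170 pm

Final energy:
E' = hc/λ' = 1239.842 / 6.7170 = 184.5822 keV

(Intermediate values are shown rounded; full precision is carried through to the final answer.)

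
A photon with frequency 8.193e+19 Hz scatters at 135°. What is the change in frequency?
4.350e+19 Hz (decrease)

Convert frequency to wavelength (c = 299792458 m/s):
λ₀ = c/f₀ = 299792458/8.193e+19 = 3.6591292e-12 m = 3.6591 pm

Calculate Compton shift:
Δλ = λ_C(1 - cos(135°)) = 4.1420 pm

Final wavelength:
λ' = λ₀ + Δλ = 3.6591 + 4.1420 = 7.8011 pm

Final frequency:
f' = c/λ' = 299792458/7.8010999e-12 = 3.8429512e+19 Hz

Frequency shift (decrease):
Δf = f₀ - f' = 8.193e+19 - 3.8429512e+19 = 4.350e+19 Hz

(Intermediate values are shown rounded; full precision is carried through to the final answer.)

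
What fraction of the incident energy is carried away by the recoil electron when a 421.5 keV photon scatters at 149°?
0.6050 (or 60.50%)

Calculate initial and final photon energies:

Initial: E₀ = 421.5 keV → λ₀ = 2.9415 pm
Compton shift: Δλ = 4.5061 pm
Final wavelength: λ' = 7.4476 pm
Final energy: E' = 166.4762 keV

Fractional energy loss:
(E₀ - E')/E₀ = (421.5000 - 166.4762)/421.5000
= 255.0238/421.5000
= 0.6050
= 60.50%

(Intermediate values are shown rounded; full precision is carried through to the final answer.)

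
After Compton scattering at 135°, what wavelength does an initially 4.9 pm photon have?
9.0420 pm

Using the Compton formula: λ' = λ + λ_C(1 − cos θ)

For θ = 135°, cos θ = -√2/2 (exact) ≈ -0.7071, so:
1 − cos 135° = 1 − (-√2/2) ≈ 1.7071

Δλ = λ_C × 1.7071 = 2.4263 × 1.7071 = 4.1420 pm

λ' = 4.9 + 4.1420 = 9.0420 pm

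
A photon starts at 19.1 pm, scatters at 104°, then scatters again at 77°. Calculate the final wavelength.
23.9938 pm

Apply Compton shift twice:

First scattering at θ₁ = 104°:
Δλ₁ = λ_C(1 - cos(104°))
Δλ₁ = 2.4263 × 1.2419
Δλ₁ = 3.0133 pm

After first scattering:
λ₁ = 19.1 + 3.0133 = 22.1133 pm

Second scattering at θ₂ = 77°:
Δλ₂ = λ_C(1 - cos(77°))
Δλ₂ = 2.4263 × 0.7750
Δλ₂ = 1.8805 pm

Final wavelength:
λ₂ = 22.1133 + 1.8805 = 23.9938 pm

Total shift: Δλ_total = 3.0133 + 1.8805 = 4.8938 pm

(Intermediate values are shown rounded; full precision is carried through to the final answer.)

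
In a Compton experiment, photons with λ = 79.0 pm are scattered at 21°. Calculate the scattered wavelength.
79.1612 pm

Using the Compton scattering formula:
λ' = λ + Δλ = λ + λ_C(1 - cos θ)

Given:
- Initial wavelength λ = 79.0 pm
- Scattering angle θ = 21°
- Compton wavelength λ_C ≈ 2.4263 pm

Calculate the shift:
Δλ = 2.4263 × (1 - cos(21°))
Δλ = 2.4263 × 0.0664
Δλ = 0.1612 pm

Final wavelength:
λ' = 79.0 + 0.1612 = 79.1612 pm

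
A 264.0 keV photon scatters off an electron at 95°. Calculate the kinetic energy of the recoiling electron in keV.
94.9494 keV

By energy conservation: K_e = E_initial - E_final

First find the scattered photon energy:
Initial wavelength: λ = hc/E = 4.6964 pm
Compton shift: Δλ = λ_C(1 - cos(95°)) = 2.6378 pm
Final wavelength: λ' = 4.6964 + 2.6378 = 7.3341 pm
Final photon energy: E' = hc/λ' = 169.0506 keV

Electron kinetic energy:
K_e = E - E' = 264.0000 - 169.0506 = 94.9494 keV

(Intermediate values are shown rounded; full precision is carried through to the final answer.)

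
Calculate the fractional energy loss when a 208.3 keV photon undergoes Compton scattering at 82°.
0.2598 (or 25.98%)

Calculate initial and final photon energies:

Initial: E₀ = 208.3 keV → λ₀ = 5.9522 pm
Compton shift: Δλ = 2.0886 pm
Final wavelength: λ' = 8.0408 pm
Final energy: E' = 154.1933 keV

Fractional energy loss:
(E₀ - E')/E₀ = (208.3000 - 154.1933)/208.3000
= 54.1067/208.3000
= 0.2598
= 25.98%

(Intermediate values are shown rounded; full precision is carried through to the final answer.)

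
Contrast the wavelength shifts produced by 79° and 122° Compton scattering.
122° produces the larger shift by a factor of 1.891

Calculate both shifts using Δλ = λ_C(1 - cos θ):

For θ₁ = 79°:
Δλ₁ = 2.4263 × (1 - cos(79°))
Δλ₁ = 2.4263 × 0.8092
Δλ₁ = 1.9633 pm

For θ₂ = 122°:
Δλ₂ = 2.4263 × (1 - cos(122°))
Δλ₂ = 2.4263 × 1.5299
Δλ₂ = 3.7121 pm

The 122° angle produces the larger shift.
Ratio: 3.7121/1.9633 = 1.891

(Intermediate values are shown rounded; full precision is carried through to the final answer.)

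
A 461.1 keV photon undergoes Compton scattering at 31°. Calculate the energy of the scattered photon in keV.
408.4561 keV

First convert energy to wavelength:
λ = hc/E, with hc ≈ 1239.842 keV·pm (i.e. 1239.842 eV·nm)

For E = 461.1 keV = 461100 eV:
λ = 1239.842 keV·pm / 461.1 keV
λ = 2.6889 pm

Calculate the Compton shift:
Δλ = λ_C(1 - cos(31°)) = 2.4263 × 0.1428
Δλ = 0.3466 pm

Final wavelength:
λ' = 2.6889 + 0.3466 = 3.0354 pm

Final energy:
E' = hc/λ' = 1239.842 / 3.0354 = 408.4561 keV

(Intermediate values are shown rounded; full precision is carried through to the final answer.)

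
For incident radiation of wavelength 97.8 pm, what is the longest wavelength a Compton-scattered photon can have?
102.6526 pm (at θ = 180°)

The Compton shift is Δλ = λ_C(1 − cos θ).

Since cos θ ranges from −1 to 1, the factor (1 − cos θ) ranges from 0 to 2; the maximum shift occurs at θ = 180° (backscattering):
Δλ_max = 2λ_C = 2 × 2.4263 pm = 4.8526 pm

Maximum scattered wavelength:
λ'_max = λ₀ + Δλ_max = 97.8 + 4.8526 = 102.6526 pm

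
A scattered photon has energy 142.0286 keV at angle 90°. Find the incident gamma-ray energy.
196.7000 keV

Convert final energy to wavelength (hc ≈ 1239.842 keV·pm):
λ' = hc/E' = 1239.842 / 142.0286 = 8.7295 pm

Calculate the Compton shift:
Δλ = λ_C(1 - cos(90°))
Δλ = 2.4263 × (1 - cos(90°))
Δλ = 2.4263 pm

Initial wavelength:
λ = λ' - Δλ = 8.7295 - 2.4263 = 6.3032 pm

Initial energy:
E = hc/λ = 1239.842 / 6.3032 = 196.7000 keV

(Intermediate values are shown rounded; full precision is carried through to the final answer.)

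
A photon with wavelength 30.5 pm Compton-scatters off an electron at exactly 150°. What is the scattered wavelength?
35.0276 pm

Using the Compton formula: λ' = λ + λ_C(1 − cos θ)

For θ = 150°, cos θ = -√3/2 (exact) ≈ -0.8660, so:
1 − cos 150° = 1 − (-√3/2) ≈ 1.8660

Δλ = λ_C × 1.8660 = 2.4263 × 1.8660 = 4.5276 pm

λ' = 30.5 + 4.5276 = 35.0276 pm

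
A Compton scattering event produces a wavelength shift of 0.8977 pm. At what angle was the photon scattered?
50.95°

From the Compton formula Δλ = λ_C(1 - cos θ), we can solve for θ:

cos θ = 1 - Δλ/λ_C

Given:
- Δλ = 0.8977 pm
- λ_C = h/(m_e·c) ≈ 2.42631024 pm

cos θ = 1 - 0.8977/2.42631024
cos θ = 1 - 0.369986
cos θ = 0.630014

θ = arccos(0.630014)
θ = 50.95°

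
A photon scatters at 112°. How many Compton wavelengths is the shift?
1.3746 λ_C

The Compton shift formula is:
Δλ = λ_C(1 - cos θ)

Dividing both sides by λ_C:
Δλ/λ_C = 1 - cos θ

For θ = 112°:
Δλ/λ_C = 1 - cos(112°)
Δλ/λ_C = 1 - -0.3746
Δλ/λ_C = 1.3746

This means the shift is 1.3746 × λ_C = 3.3352 pm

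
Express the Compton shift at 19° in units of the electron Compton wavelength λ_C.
0.0545 λ_C

The Compton shift formula is:
Δλ = λ_C(1 - cos θ)

Dividing both sides by λ_C:
Δλ/λ_C = 1 - cos θ

For θ = 19°:
Δλ/λ_C = 1 - cos(19°)
Δλ/λ_C = 1 - 0.9455
Δλ/λ_C = 0.0545

This means the shift is 0.0545 × λ_C = 0.1322 pm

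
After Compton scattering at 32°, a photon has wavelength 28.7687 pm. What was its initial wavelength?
28.4000 pm

From λ' = λ + Δλ, we have λ = λ' - Δλ

First calculate the Compton shift:
Δλ = λ_C(1 - cos θ)
Δλ = 2.4263 × (1 - cos(32°))
Δλ = 2.4263 × 0.1520
Δλ = 0.3687 pm

Initial wavelength:
λ = λ' - Δλ
λ = 28.7687 - 0.3687
λ = 28.4000 pm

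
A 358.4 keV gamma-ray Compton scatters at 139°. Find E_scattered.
160.6668 keV

First convert energy to wavelength:
λ = hc/E, with hc ≈ 1239.842 keV·pm (i.e. 1239.842 eV·nm)

For E = 358.4 keV = 358400 eV:
λ = 1239.842 keV·pm / 358.4 keV
λ = 3.4594 pm

Calculate the Compton shift:
Δλ = λ_C(1 - cos(139°)) = 2.4263 × 1.7547
Δλ = 4.2575 pm

Final wavelength:
λ' = 3.4594 + 4.2575 = 7.7169 pm

Final energy:
E' = hc/λ' = 1239.842 / 7.7169 = 160.6668 keV

(Intermediate values are shown rounded; full precision is carried through to the final answer.)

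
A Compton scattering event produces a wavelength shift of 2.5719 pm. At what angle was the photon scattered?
93.44°

From the Compton formula Δλ = λ_C(1 - cos θ), we can solve for θ:

cos θ = 1 - Δλ/λ_C

Given:
- Δλ = 2.5719 pm
- λ_C = h/(m_e·c) ≈ 2.42631024 pm

cos θ = 1 - 2.5719/2.42631024
cos θ = 1 - 1.060005
cos θ = -0.060005

θ = arccos(-0.060005)
θ = 93.44°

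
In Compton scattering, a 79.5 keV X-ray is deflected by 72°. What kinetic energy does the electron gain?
7.7168 keV

By energy conservation: K_e = E_initial - E_final

First find the scattered photon energy:
Initial wavelength: λ = hc/E = 15.5955 pm
Compton shift: Δλ = λ_C(1 - cos(72°)) = 1.6765 pm
Final wavelength: λ' = 15.5955 + 1.6765 = 17.2720 pm
Final photon energy: E' = hc/λ' = 71.7832 keV

Electron kinetic energy:
K_e = E - E' = 79.5000 - 71.7832 = 7.7168 keV

(Intermediate values are shown rounded; full precision is carried through to the final answer.)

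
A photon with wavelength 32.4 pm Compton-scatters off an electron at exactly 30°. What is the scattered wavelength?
32.7251 pm

Using the Compton formula: λ' = λ + λ_C(1 − cos θ)

For θ = 30°, cos θ = √3/2 (exact) ≈ 0.8660, so:
1 − cos 30° = 1 − (√3/2) ≈ 0.1340

Δλ = λ_C × 0.1340 = 2.4263 × 0.1340 = 0.3251 pm

λ' = 32.4 + 0.3251 = 32.7251 pm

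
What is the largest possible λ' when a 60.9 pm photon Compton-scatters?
65.7526 pm (at θ = 180°)

The Compton shift is Δλ = λ_C(1 − cos θ).

Since cos θ ranges from −1 to 1, the factor (1 − cos θ) ranges from 0 to 2; the maximum shift occurs at θ = 180° (backscattering):
Δλ_max = 2λ_C = 2 × 2.4263 pm = 4.8526 pm

Maximum scattered wavelength:
λ'_max = λ₀ + Δλ_max = 60.9 + 4.8526 = 65.7526 pm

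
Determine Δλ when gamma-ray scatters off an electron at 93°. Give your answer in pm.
2.5533 pm

Using the Compton scattering formula:
Δλ = λ_C(1 - cos θ)

where λ_C = h/(m_e·c) ≈ 2.4263 pm is the Compton wavelength of an electron.

For θ = 93°:
cos(93°) = -0.0523
1 - cos(93°) = 1.0523

Δλ = 2.4263 × 1.0523
Δλ = 2.5533 pm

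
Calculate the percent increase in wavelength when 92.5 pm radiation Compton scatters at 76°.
1.9885%

Calculate the Compton shift:
Δλ = λ_C(1 - cos(76°))
Δλ = 2.4263 × (1 - cos(76°))
Δλ = 2.4263 × 0.7581
Δλ = 1.8393 pm

Percentage change:
(Δλ/λ₀) × 100 = (1.8393/92.5) × 100
= 1.9885%

(Intermediate values are shown rounded; full precision is carried through to the final answer.)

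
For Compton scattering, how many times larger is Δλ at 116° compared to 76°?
116° produces the larger shift by a factor of 1.897

Calculate both shifts using Δλ = λ_C(1 - cos θ):

For θ₁ = 76°:
Δλ₁ = 2.4263 × (1 - cos(76°))
Δλ₁ = 2.4263 × 0.7581
Δλ₁ = 1.8393 pm

For θ₂ = 116°:
Δλ₂ = 2.4263 × (1 - cos(116°))
Δλ₂ = 2.4263 × 1.4384
Δλ₂ = 3.4899 pm

The 116° angle produces the larger shift.
Ratio: 3.4899/1.8393 = 1.897

(Intermediate values are shown rounded; full precision is carried through to the final answer.)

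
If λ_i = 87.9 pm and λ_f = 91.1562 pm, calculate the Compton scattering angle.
110.00°

First find the wavelength shift:
Δλ = λ' - λ = 91.1562 - 87.9 = 3.2562 pm

Using Δλ = λ_C(1 - cos θ), with λ_C = h/(m_e·c) ≈ 2.42631024 pm:
cos θ = 1 - Δλ/λ_C
cos θ = 1 - 3.2562/2.42631024
cos θ = -0.342038

θ = arccos(-0.342038)
θ = 110.00°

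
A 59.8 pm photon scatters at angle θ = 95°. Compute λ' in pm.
62.4378 pm

Using the Compton scattering formula:
λ' = λ + Δλ = λ + λ_C(1 - cos θ)

Given:
- Initial wavelength λ = 59.8 pm
- Scattering angle θ = 95°
- Compton wavelength λ_C ≈ 2.4263 pm

Calculate the shift:
Δλ = 2.4263 × (1 - cos(95°))
Δλ = 2.4263 × 1.0872
Δλ = 2.6378 pm

Final wavelength:
λ' = 59.8 + 2.6378 = 62.4378 pm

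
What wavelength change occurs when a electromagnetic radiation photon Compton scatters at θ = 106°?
3.0951 pm

Using the Compton scattering formula:
Δλ = λ_C(1 - cos θ)

where λ_C = h/(m_e·c) ≈ 2.4263 pm is the Compton wavelength of an electron.

For θ = 106°:
cos(106°) = -0.2756
1 - cos(106°) = 1.2756

Δλ = 2.4263 × 1.2756
Δλ = 3.0951 pm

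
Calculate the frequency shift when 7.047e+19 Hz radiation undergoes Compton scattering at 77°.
2.160e+19 Hz (decrease)

Convert frequency to wavelength (c = 299792458 m/s):
λ₀ = c/f₀ = 299792458/7.047e+19 = 4.2541856e-12 m = 4.2542 pm

Calculate Compton shift:
Δλ = λ_C(1 - cos(77°)) = 1.8805 pm

Final wavelength:
λ' = λ₀ + Δλ = 4.2542 + 1.8805 = 6.1347 pm

Final frequency:
f' = c/λ' = 299792458/6.1346948e-12 = 4.8868358e+19 Hz

Frequency shift (decrease):
Δf = f₀ - f' = 7.047e+19 - 4.8868358e+19 = 2.160e+19 Hz

(Intermediate values are shown rounded; full precision is carried through to the final answer.)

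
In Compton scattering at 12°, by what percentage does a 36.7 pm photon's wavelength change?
0.1445%

Calculate the Compton shift:
Δλ = λ_C(1 - cos(12°))
Δλ = 2.4263 × (1 - cos(12°))
Δλ = 2.4263 × 0.0219
Δλ = 0.0530 pm

Percentage change:
(Δλ/λ₀) × 100 = (0.0530/36.7) × 100
= 0.1445%

(Intermediate values are shown rounded; full precision is carried through to the final answer.)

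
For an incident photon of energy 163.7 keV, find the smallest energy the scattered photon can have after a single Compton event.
99.7741 keV (at θ = 180°)

The scattered photon has minimum energy when its wavelength is maximum, i.e., when the Compton shift Δλ = λ_C(1 − cos θ) is maximum. This occurs at θ = 180° (backscattering), giving Δλ_max = 2λ_C = 4.8526 pm.

Initial wavelength: λ₀ = hc/E₀ = 7.5739 pm
Maximum final wavelength: λ'_max = λ₀ + 2λ_C = 7.5739 + 4.8526 = 12.4265 pm
Minimum final energy: E'_min = hc/λ'_max = 99.7741 keV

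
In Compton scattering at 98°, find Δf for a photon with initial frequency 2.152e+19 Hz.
3.563e+18 Hz (decrease)

Convert frequency to wavelength (c = 299792458 m/s):
λ₀ = c/f₀ = 299792458/2.152e+19 = 1.3930876e-11 m = 13.9309 pm

Calculate Compton shift:
Δλ = λ_C(1 - cos(98°)) = 2.7640 pm

Final wavelength:
λ' = λ₀ + Δλ = 13.9309 + 2.7640 = 16.6949 pm

Final frequency:
f' = c/λ' = 299792458/1.6694864e-11 = 1.7957167e+19 Hz

Frequency shift (decrease):
Δf = f₀ - f' = 2.152e+19 - 1.7957167e+19 = 3.563e+18 Hz

(Intermediate values are shown rounded; full precision is carried through to the final answer.)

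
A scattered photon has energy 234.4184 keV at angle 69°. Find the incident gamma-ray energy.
332.2001 keV

Convert final energy to wavelength (hc ≈ 1239.842 keV·pm):
λ' = hc/E' = 1239.842 / 234.4184 = 5.2890 pm

Calculate the Compton shift:
Δλ = λ_C(1 - cos(69°))
Δλ = 2.4263 × (1 - cos(69°))
Δλ = 1.5568 pm

Initial wavelength:
λ = λ' - Δλ = 5.2890 - 1.5568 = 3.7322 pm

Initial energy:
E = hc/λ = 1239.842 / 3.7322 = 332.2001 keV

(Intermediate values are shown rounded; full precision is carried through to the final answer.)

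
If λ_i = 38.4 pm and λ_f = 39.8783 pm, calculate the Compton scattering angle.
67.00°

First find the wavelength shift:
Δλ = λ' - λ = 39.8783 - 38.4 = 1.4783 pm

Using Δλ = λ_C(1 - cos θ), with λ_C = h/(m_e·c) ≈ 2.42631024 pm:
cos θ = 1 - Δλ/λ_C
cos θ = 1 - 1.4783/2.42631024
cos θ = 0.390721

θ = arccos(0.390721)
θ = 67.00°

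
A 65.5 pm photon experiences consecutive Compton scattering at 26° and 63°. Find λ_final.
67.0703 pm

Apply Compton shift twice:

First scattering at θ₁ = 26°:
Δλ₁ = λ_C(1 - cos(26°))
Δλ₁ = 2.4263 × 0.1012
Δλ₁ = 0.2456 pm

After first scattering:
λ₁ = 65.5 + 0.2456 = 65.7456 pm

Second scattering at θ₂ = 63°:
Δλ₂ = λ_C(1 - cos(63°))
Δλ₂ = 2.4263 × 0.5460
Δλ₂ = 1.3248 pm

Final wavelength:
λ₂ = 65.7456 + 1.3248 = 67.0703 pm

Total shift: Δλ_total = 0.2456 + 1.3248 = 1.5703 pm

(Intermediate values are shown rounded; full precision is carried through to the final answer.)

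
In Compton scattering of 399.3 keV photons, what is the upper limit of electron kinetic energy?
243.4951 keV

Maximum energy transfer occurs at θ = 180° (backscattering).

Initial photon: E₀ = 399.3 keV → λ₀ = 3.1050 pm

Maximum Compton shift (at 180°):
Δλ_max = 2λ_C = 2 × 2.4263 = 4.8526 pm

Final wavelength:
λ' = 3.1050 + 4.8526 = 7.9577 pm

Minimum photon energy (maximum energy to electron):
E'_min = hc/λ' = 155.8049 keV

Maximum electron kinetic energy:
K_max = E₀ - E'_min = 399.3000 - 155.8049 = 243.4951 keV

(Intermediate values are shown rounded; full precision is carried through to the final answer.)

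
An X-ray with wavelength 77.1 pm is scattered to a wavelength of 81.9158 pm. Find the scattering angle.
170.01°

First find the wavelength shift:
Δλ = λ' - λ = 81.9158 - 77.1 = 4.8158 pm

Using Δλ = λ_C(1 - cos θ), with λ_C = h/(m_e·c) ≈ 2.42631024 pm:
cos θ = 1 - Δλ/λ_C
cos θ = 1 - 4.8158/2.42631024
cos θ = -0.984825

θ = arccos(-0.984825)
θ = 170.01°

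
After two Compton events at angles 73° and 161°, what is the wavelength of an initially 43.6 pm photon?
50.0374 pm

Apply Compton shift twice:

First scattering at θ₁ = 73°:
Δλ₁ = λ_C(1 - cos(73°))
Δλ₁ = 2.4263 × 0.7076
Δλ₁ = 1.7169 pm

After first scattering:
λ₁ = 43.6 + 1.7169 = 45.3169 pm

Second scattering at θ₂ = 161°:
Δλ₂ = λ_C(1 - cos(161°))
Δλ₂ = 2.4263 × 1.9455
Δλ₂ = 4.7204 pm

Final wavelength:
λ₂ = 45.3169 + 4.7204 = 50.0374 pm

Total shift: Δλ_total = 1.7169 + 4.7204 = 6.4374 pm

(Intermediate values are shown rounded; full precision is carried through to the final answer.)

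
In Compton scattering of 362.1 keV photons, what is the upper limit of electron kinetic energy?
212.3001 keV

Maximum energy transfer occurs at θ = 180° (backscattering).

Initial photon: E₀ = 362.1 keV → λ₀ = 3.4240 pm

Maximum Compton shift (at 180°):
Δλ_max = 2λ_C = 2 × 2.4263 = 4.8526 pm

Final wavelength:
λ' = 3.4240 + 4.8526 = 8.2767 pm

Minimum photon energy (maximum energy to electron):
E'_min = hc/λ' = 149.7999 keV

Maximum electron kinetic energy:
K_max = E₀ - E'_min = 362.1000 - 149.7999 = 212.3001 keV

(Intermediate values are shown rounded; full precision is carried through to the final answer.)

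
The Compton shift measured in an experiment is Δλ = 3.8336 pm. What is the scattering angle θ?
125.45°

From the Compton formula Δλ = λ_C(1 - cos θ), we can solve for θ:

cos θ = 1 - Δλ/λ_C

Given:
- Δλ = 3.8336 pm
- λ_C = h/(m_e·c) ≈ 2.42631024 pm

cos θ = 1 - 3.8336/2.42631024
cos θ = 1 - 1.580012
cos θ = -0.580012

θ = arccos(-0.580012)
θ = 125.45°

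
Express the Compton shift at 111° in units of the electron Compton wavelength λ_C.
1.3584 λ_C

The Compton shift formula is:
Δλ = λ_C(1 - cos θ)

Dividing both sides by λ_C:
Δλ/λ_C = 1 - cos θ

For θ = 111°:
Δλ/λ_C = 1 - cos(111°)
Δλ/λ_C = 1 - -0.3584
Δλ/λ_C = 1.3584

This means the shift is 1.3584 × λ_C = 3.2958 pm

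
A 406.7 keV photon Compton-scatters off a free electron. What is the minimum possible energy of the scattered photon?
156.9189 keV (at θ = 180°)

The scattered photon has minimum energy when its wavelength is maximum, i.e., when the Compton shift Δλ = λ_C(1 − cos θ) is maximum. This occurs at θ = 180° (backscattering), giving Δλ_max = 2λ_C = 4.8526 pm.

Initial wavelength: λ₀ = hc/E₀ = 3.0485 pm
Maximum final wavelength: λ'_max = λ₀ + 2λ_C = 3.0485 + 4.8526 = 7.9012 pm
Minimum final energy: E'_min = hc/λ'_max = 156.9189 keV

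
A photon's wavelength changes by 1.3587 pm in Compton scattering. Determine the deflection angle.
63.90°

From the Compton formula Δλ = λ_C(1 - cos θ), we can solve for θ:

cos θ = 1 - Δλ/λ_C

Given:
- Δλ = 1.3587 pm
- λ_C = h/(m_e·c) ≈ 2.42631024 pm

cos θ = 1 - 1.3587/2.42631024
cos θ = 1 - 0.559986
cos θ = 0.440014

θ = arccos(0.440014)
θ = 63.90°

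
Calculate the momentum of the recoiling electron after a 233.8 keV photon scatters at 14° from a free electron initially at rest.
3.0296e-23 kg·m/s

The electron is initially at rest, so by conservation of momentum:
p⃗_e = p⃗₀ − p⃗'  (incident photon momentum minus scattered photon momentum)

Photon momentum magnitudes (p = h/λ = E/c):
λ₀ = hc/E₀ = 5.3030 pm → p₀ = h/λ₀ = 1.2495e-22 kg·m/s
Δλ = λ_C(1 − cos 14°) = 0.0721 pm
λ' = 5.3751 pm → p' = h/λ' = 1.2327e-22 kg·m/s

The scattered photon makes angle θ = 14° with the incident direction, so by the law of cosines:
|p⃗_e|² = p₀² + p'² − 2p₀p'cos θ
|p⃗_e|² = (1.2495e-22)² + (1.2327e-22)² − 2·1.2495e-22·1.2327e-22·cos(14°)
|p⃗_e| = 3.0296e-23 kg·m/s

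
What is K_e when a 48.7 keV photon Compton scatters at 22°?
0.3356 keV

By energy conservation: K_e = E_initial - E_final

First find the scattered photon energy:
Initial wavelength: λ = hc/E = 25.4588 pm
Compton shift: Δλ = λ_C(1 - cos(22°)) = 0.1767 pm
Final wavelength: λ' = 25.4588 + 0.1767 = 25.6354 pm
Final photon energy: E' = hc/λ' = 48.3644 keV

Electron kinetic energy:
K_e = E - E' = 48.7000 - 48.3644 = 0.3356 keV

(Intermediate values are shown rounded; full precision is carried through to the final answer.)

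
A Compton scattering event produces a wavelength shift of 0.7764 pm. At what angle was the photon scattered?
47.16°

From the Compton formula Δλ = λ_C(1 - cos θ), we can solve for θ:

cos θ = 1 - Δλ/λ_C

Given:
- Δλ = 0.7764 pm
- λ_C = h/(m_e·c) ≈ 2.42631024 pm

cos θ = 1 - 0.7764/2.42631024
cos θ = 1 - 0.319992
cos θ = 0.680008

θ = arccos(0.680008)
θ = 47.16°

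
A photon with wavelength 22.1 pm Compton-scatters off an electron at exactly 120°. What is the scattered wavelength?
25.7395 pm

Using the Compton formula: λ' = λ + λ_C(1 − cos θ)

For θ = 120°, cos θ = -1/2 (exact) = -0.5000, so:
1 − cos 120° = 1 − (-1/2) = 1.5000

Δλ = λ_C × 1.5000 = 2.4263 × 1.5000 = 3.6395 pm

λ' = 22.1 + 3.6395 = 25.7395 pm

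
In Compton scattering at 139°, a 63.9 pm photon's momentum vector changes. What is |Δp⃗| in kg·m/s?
1.8820e-23 kg·m/s

Photon momentum magnitude is p = h/λ.

Initial momentum:
p₀ = h/λ = 6.6261e-34/6.3900e-11 = 1.0369e-23 kg·m/s

After scattering:
λ' = λ + Δλ = 63.9 + 4.2575 = 68.1575 pm
p' = h/λ' = 6.6261e-34/6.8157e-11 = 9.7217e-24 kg·m/s

Momentum is a vector; the scattered photon's direction makes angle θ = 139° with the incident direction. The magnitude of the vector change Δp⃗ = p⃗₀ − p⃗' is found from the law of cosines:
|Δp⃗|² = p₀² + p'² − 2p₀p'cos θ
|Δp⃗|² = (1.0369e-23)² + (9.7217e-24)² − 2·1.0369e-23·9.7217e-24·cos(139°)
|Δp⃗| = 1.8820e-23 kg·m/s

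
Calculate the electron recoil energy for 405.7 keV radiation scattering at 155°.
244.2906 keV

By energy conservation: K_e = E_initial - E_final

First find the scattered photon energy:
Initial wavelength: λ = hc/E = 3.0561 pm
Compton shift: Δλ = λ_C(1 - cos(155°)) = 4.6253 pm
Final wavelength: λ' = 3.0561 + 4.6253 = 7.6814 pm
Final photon energy: E' = hc/λ' = 161.4094 keV

Electron kinetic energy:
K_e = E - E' = 405.7000 - 161.4094 = 244.2906 keV

(Intermediate values are shown rounded; full precision is carried through to the final answer.)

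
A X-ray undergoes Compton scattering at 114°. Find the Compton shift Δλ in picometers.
3.4132 pm

Using the Compton scattering formula:
Δλ = λ_C(1 - cos θ)

where λ_C = h/(m_e·c) ≈ 2.4263 pm is the Compton wavelength of an electron.

For θ = 114°:
cos(114°) = -0.4067
1 - cos(114°) = 1.4067

Δλ = 2.4263 × 1.4067
Δλ = 3.4132 pm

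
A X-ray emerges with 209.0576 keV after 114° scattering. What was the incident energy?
492.5003 keV

Convert final energy to wavelength (hc ≈ 1239.842 keV·pm):
λ' = hc/E' = 1239.842 / 209.0576 = 5.9306 pm

Calculate the Compton shift:
Δλ = λ_C(1 - cos(114°))
Δλ = 2.4263 × (1 - cos(114°))
Δλ = 3.4132 pm

Initial wavelength:
λ = λ' - Δλ = 5.9306 - 3.4132 = 2.5174 pm

Initial energy:
E = hc/λ = 1239.842 / 2.5174 = 492.5003 keV

(Intermediate values are shown rounded; full precision is carried through to the final answer.)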